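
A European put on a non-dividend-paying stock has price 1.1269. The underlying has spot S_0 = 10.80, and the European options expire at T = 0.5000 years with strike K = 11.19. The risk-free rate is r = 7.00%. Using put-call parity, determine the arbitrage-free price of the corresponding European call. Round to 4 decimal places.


Answer: Call price = 1.1218

Derivation:
Put-call parity: C - P = S_0 * exp(-qT) - K * exp(-rT).
S_0 * exp(-qT) = 10.8000 * 1.00000000 = 10.80000000
K * exp(-rT) = 11.1900 * 0.96560542 = 10.80512461
C = P + S*exp(-qT) - K*exp(-rT)
C = 1.1269 + 10.80000000 - 10.80512461 = 1.1218


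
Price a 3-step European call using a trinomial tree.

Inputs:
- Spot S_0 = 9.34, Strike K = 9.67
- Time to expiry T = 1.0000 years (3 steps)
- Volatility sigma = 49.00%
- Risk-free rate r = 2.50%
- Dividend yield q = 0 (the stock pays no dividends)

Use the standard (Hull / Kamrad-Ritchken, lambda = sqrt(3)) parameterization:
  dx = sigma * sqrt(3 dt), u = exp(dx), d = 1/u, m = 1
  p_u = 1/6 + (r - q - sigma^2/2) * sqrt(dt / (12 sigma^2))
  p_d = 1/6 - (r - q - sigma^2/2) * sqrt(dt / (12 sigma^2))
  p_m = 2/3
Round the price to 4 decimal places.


Answer: Price = V(0,0) = 1.6415

Derivation:
dt = T/N = 0.333333; dx = sigma*sqrt(3*dt) = 0.490000
u = exp(dx) = 1.632316; d = 1/u = 0.612626
p_u = 0.134337, p_m = 0.666667, p_d = 0.198997
Discount per step: exp(-r*dt) = 0.991701
Stock lattice S(k, j) with j the centered position index:
  k=0: S(0,+0) = 9.3400
  k=1: S(1,-1) = 5.7219; S(1,+0) = 9.3400; S(1,+1) = 15.2458
  k=2: S(2,-2) = 3.5054; S(2,-1) = 5.7219; S(2,+0) = 9.3400; S(2,+1) = 15.2458; S(2,+2) = 24.8860
  k=3: S(3,-3) = 2.1475; S(3,-2) = 3.5054; S(3,-1) = 5.7219; S(3,+0) = 9.3400; S(3,+1) = 15.2458; S(3,+2) = 24.8860; S(3,+3) = 40.6219
Terminal payoffs V(N, j) = max(S_T - K, 0):
  V(3,-3) = 0.000000; V(3,-2) = 0.000000; V(3,-1) = 0.000000; V(3,+0) = 0.000000; V(3,+1) = 5.575833; V(3,+2) = 15.216021; V(3,+3) = 30.951856
Backward induction: V(k, j) = exp(-r*dt) * [p_u * V(k+1, j+1) + p_m * V(k+1, j) + p_d * V(k+1, j-1)]
  V(2,-2) = exp(-r*dt) * [p_u*0.000000 + p_m*0.000000 + p_d*0.000000] = 0.000000
  V(2,-1) = exp(-r*dt) * [p_u*0.000000 + p_m*0.000000 + p_d*0.000000] = 0.000000
  V(2,+0) = exp(-r*dt) * [p_u*5.575833 + p_m*0.000000 + p_d*0.000000] = 0.742823
  V(2,+1) = exp(-r*dt) * [p_u*15.216021 + p_m*5.575833 + p_d*0.000000] = 5.713482
  V(2,+2) = exp(-r*dt) * [p_u*30.951856 + p_m*15.216021 + p_d*5.575833] = 15.283661
  V(1,-1) = exp(-r*dt) * [p_u*0.742823 + p_m*0.000000 + p_d*0.000000] = 0.098960
  V(1,+0) = exp(-r*dt) * [p_u*5.713482 + p_m*0.742823 + p_d*0.000000] = 1.252267
  V(1,+1) = exp(-r*dt) * [p_u*15.283661 + p_m*5.713482 + p_d*0.742823] = 5.960089
  V(0,+0) = exp(-r*dt) * [p_u*5.960089 + p_m*1.252267 + p_d*0.098960] = 1.641460


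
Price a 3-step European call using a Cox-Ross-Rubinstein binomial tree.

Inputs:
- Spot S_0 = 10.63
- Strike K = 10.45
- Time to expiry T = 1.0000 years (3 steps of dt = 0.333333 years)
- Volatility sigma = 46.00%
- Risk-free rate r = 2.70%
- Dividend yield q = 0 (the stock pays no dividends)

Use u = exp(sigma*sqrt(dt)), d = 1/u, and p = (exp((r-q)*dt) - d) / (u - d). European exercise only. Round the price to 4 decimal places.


dt = T/N = 0.333333
u = exp(sigma*sqrt(dt)) = 1.304189; d = 1/u = 0.766760
p = (exp((r-q)*dt) - d) / (u - d) = 0.450814
Discount per step: exp(-r*dt) = 0.991040
Stock lattice S(k, i) with i counting down-moves:
  k=0: S(0,0) = 10.6300
  k=1: S(1,0) = 13.8635; S(1,1) = 8.1507
  k=2: S(2,0) = 18.0807; S(2,1) = 10.6300; S(2,2) = 6.2496
  k=3: S(3,0) = 23.5806; S(3,1) = 13.8635; S(3,2) = 8.1507; S(3,3) = 4.7919
Terminal payoffs V(N, i) = max(S_T - K, 0):
  V(3,0) = 13.130582; V(3,1) = 3.413525; V(3,2) = 0.000000; V(3,3) = 0.000000
Backward induction: V(k, i) = exp(-r*dt) * [p * V(k+1, i) + (1-p) * V(k+1, i+1)].
  V(2,0) = exp(-r*dt) * [p*13.130582 + (1-p)*3.413525] = 7.724280
  V(2,1) = exp(-r*dt) * [p*3.413525 + (1-p)*0.000000] = 1.525078
  V(2,2) = exp(-r*dt) * [p*0.000000 + (1-p)*0.000000] = 0.000000
  V(1,0) = exp(-r*dt) * [p*7.724280 + (1-p)*1.525078] = 4.281063
  V(1,1) = exp(-r*dt) * [p*1.525078 + (1-p)*0.000000] = 0.681367
  V(0,0) = exp(-r*dt) * [p*4.281063 + (1-p)*0.681367] = 2.283517

Answer: Price = V(0,0) = 2.2835


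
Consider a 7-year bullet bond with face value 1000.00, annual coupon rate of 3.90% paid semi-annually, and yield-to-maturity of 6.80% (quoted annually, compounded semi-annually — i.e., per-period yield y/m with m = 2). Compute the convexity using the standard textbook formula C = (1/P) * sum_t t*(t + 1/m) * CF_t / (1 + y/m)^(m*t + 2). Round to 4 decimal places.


Coupon per period c = face * coupon_rate / m = 19.500000
Periods per year m = 2; per-period yield y/m = 0.034000
Number of cashflows N = 14
Cashflows (t years, CF_t, discount factor 1/(1+y/m)^(m*t), PV):
  t = 0.5000: CF_t = 19.500000, DF = 0.967118, PV = 18.858801
  t = 1.0000: CF_t = 19.500000, DF = 0.935317, PV = 18.238685
  t = 1.5000: CF_t = 19.500000, DF = 0.904562, PV = 17.638961
  t = 2.0000: CF_t = 19.500000, DF = 0.874818, PV = 17.058956
  t = 2.5000: CF_t = 19.500000, DF = 0.846052, PV = 16.498023
  t = 3.0000: CF_t = 19.500000, DF = 0.818233, PV = 15.955535
  t = 3.5000: CF_t = 19.500000, DF = 0.791327, PV = 15.430885
  t = 4.0000: CF_t = 19.500000, DF = 0.765307, PV = 14.923487
  t = 4.5000: CF_t = 19.500000, DF = 0.740142, PV = 14.432772
  t = 5.0000: CF_t = 19.500000, DF = 0.715805, PV = 13.958194
  t = 5.5000: CF_t = 19.500000, DF = 0.692268, PV = 13.499220
  t = 6.0000: CF_t = 19.500000, DF = 0.669505, PV = 13.055339
  t = 6.5000: CF_t = 19.500000, DF = 0.647490, PV = 12.626053
  t = 7.0000: CF_t = 1019.500000, DF = 0.626199, PV = 638.410009
Price P = sum_t PV_t = 840.584922
Convexity numerator sum_t t*(t + 1/m) * CF_t / (1+y/m)^(m*t + 2):
  t = 0.5000: term = 8.819480
  t = 1.0000: term = 25.588434
  t = 1.5000: term = 49.494070
  t = 2.0000: term = 79.777676
  t = 2.5000: term = 115.731639
  t = 3.0000: term = 156.696610
  t = 3.5000: term = 202.058813
  t = 4.0000: term = 251.247488
  t = 4.5000: term = 303.732457
  t = 5.0000: term = 359.021817
  t = 5.5000: term = 416.659749
  t = 6.0000: term = 476.224436
  t = 6.5000: term = 537.326088
  t = 7.0000: term = 31348.582892
Convexity = (1/P) * sum = 34330.961650 / 840.584922 = 40.841753

Answer: Convexity = 40.8418


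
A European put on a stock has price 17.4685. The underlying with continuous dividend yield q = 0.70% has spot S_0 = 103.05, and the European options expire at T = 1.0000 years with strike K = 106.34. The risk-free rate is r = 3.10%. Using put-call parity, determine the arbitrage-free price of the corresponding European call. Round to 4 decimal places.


Answer: Call price = 16.7056

Derivation:
Put-call parity: C - P = S_0 * exp(-qT) - K * exp(-rT).
S_0 * exp(-qT) = 103.0500 * 0.99302444 = 102.33116884
K * exp(-rT) = 106.3400 * 0.96947557 = 103.09403244
C = P + S*exp(-qT) - K*exp(-rT)
C = 17.4685 + 102.33116884 - 103.09403244 = 16.7056


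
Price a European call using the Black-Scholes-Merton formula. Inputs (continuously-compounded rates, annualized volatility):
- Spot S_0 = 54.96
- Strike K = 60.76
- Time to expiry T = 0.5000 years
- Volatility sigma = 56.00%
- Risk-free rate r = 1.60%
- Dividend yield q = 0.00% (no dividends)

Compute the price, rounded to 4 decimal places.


d1 = (ln(S/K) + (r - q + 0.5*sigma^2) * T) / (sigma * sqrt(T)) = -0.03516854
d2 = d1 - sigma * sqrt(T) = -0.43114833
exp(-rT) = 0.99203191; exp(-qT) = 1.00000000
C = S_0 * exp(-qT) * N(d1) - K * exp(-rT) * N(d2)
N(d1) = 0.48597268; N(d2) = 0.33318026
C = 54.9600 * 1.00000000 * 0.48597268 - 60.7600 * 0.99203191 * 0.33318026 = 6.6263

Answer: Price = 6.6263


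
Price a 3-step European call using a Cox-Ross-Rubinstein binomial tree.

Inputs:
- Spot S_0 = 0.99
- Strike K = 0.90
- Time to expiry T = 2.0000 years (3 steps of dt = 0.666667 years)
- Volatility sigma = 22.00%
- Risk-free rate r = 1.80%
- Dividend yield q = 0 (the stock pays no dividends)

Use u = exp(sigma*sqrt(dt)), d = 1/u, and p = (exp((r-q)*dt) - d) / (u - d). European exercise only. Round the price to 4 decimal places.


Answer: Price = V(0,0) = 0.1903

Derivation:
dt = T/N = 0.666667
u = exp(sigma*sqrt(dt)) = 1.196774; d = 1/u = 0.835580
p = (exp((r-q)*dt) - d) / (u - d) = 0.488636
Discount per step: exp(-r*dt) = 0.988072
Stock lattice S(k, i) with i counting down-moves:
  k=0: S(0,0) = 0.9900
  k=1: S(1,0) = 1.1848; S(1,1) = 0.8272
  k=2: S(2,0) = 1.4179; S(2,1) = 0.9900; S(2,2) = 0.6912
  k=3: S(3,0) = 1.6970; S(3,1) = 1.1848; S(3,2) = 0.8272; S(3,3) = 0.5776
Terminal payoffs V(N, i) = max(S_T - K, 0):
  V(3,0) = 0.796958; V(3,1) = 0.284806; V(3,2) = 0.000000; V(3,3) = 0.000000
Backward induction: V(k, i) = exp(-r*dt) * [p * V(k+1, i) + (1-p) * V(k+1, i+1)].
  V(2,0) = exp(-r*dt) * [p*0.796958 + (1-p)*0.284806] = 0.528680
  V(2,1) = exp(-r*dt) * [p*0.284806 + (1-p)*0.000000] = 0.137506
  V(2,2) = exp(-r*dt) * [p*0.000000 + (1-p)*0.000000] = 0.000000
  V(1,0) = exp(-r*dt) * [p*0.528680 + (1-p)*0.137506] = 0.324728
  V(1,1) = exp(-r*dt) * [p*0.137506 + (1-p)*0.000000] = 0.066389
  V(0,0) = exp(-r*dt) * [p*0.324728 + (1-p)*0.066389] = 0.190325


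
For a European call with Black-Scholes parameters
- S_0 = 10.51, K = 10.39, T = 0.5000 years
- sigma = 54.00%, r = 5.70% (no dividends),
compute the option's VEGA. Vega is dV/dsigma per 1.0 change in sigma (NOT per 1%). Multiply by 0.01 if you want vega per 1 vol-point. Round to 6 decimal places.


Answer: Vega = 2.838046

Derivation:
d1 = 0.2956318642; d2 = -0.0862057977
phi(d1) = 0.3818842859; exp(-qT) = 1.0000000000; exp(-rT) = 0.9719022941
Vega = S * exp(-qT) * phi(d1) * sqrt(T) = 10.5100 * 1.0000000000 * 0.3818842859 * 0.7071067812 = 2.838046


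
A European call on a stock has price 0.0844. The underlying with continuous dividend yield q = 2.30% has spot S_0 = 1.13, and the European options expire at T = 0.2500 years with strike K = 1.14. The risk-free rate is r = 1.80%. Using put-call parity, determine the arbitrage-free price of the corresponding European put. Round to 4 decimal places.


Put-call parity: C - P = S_0 * exp(-qT) - K * exp(-rT).
S_0 * exp(-qT) = 1.1300 * 0.99426650 = 1.12352114
K * exp(-rT) = 1.1400 * 0.99551011 = 1.13488153
P = C - S*exp(-qT) + K*exp(-rT)
P = 0.0844 - 1.12352114 + 1.13488153 = 0.0958

Answer: Put price = 0.0958


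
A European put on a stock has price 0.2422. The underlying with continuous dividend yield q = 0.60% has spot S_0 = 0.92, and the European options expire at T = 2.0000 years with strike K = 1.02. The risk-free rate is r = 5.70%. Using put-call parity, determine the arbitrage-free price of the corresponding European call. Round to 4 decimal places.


Answer: Call price = 0.2411

Derivation:
Put-call parity: C - P = S_0 * exp(-qT) - K * exp(-rT).
S_0 * exp(-qT) = 0.9200 * 0.98807171 = 0.90902598
K * exp(-rT) = 1.0200 * 0.89225796 = 0.91010312
C = P + S*exp(-qT) - K*exp(-rT)
C = 0.2422 + 0.90902598 - 0.91010312 = 0.2411


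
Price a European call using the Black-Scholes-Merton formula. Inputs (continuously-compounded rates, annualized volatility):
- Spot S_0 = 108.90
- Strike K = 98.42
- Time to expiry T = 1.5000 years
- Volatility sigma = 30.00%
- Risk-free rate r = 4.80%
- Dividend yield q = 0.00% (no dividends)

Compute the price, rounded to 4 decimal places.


d1 = (ln(S/K) + (r - q + 0.5*sigma^2) * T) / (sigma * sqrt(T)) = 0.65506431
d2 = d1 - sigma * sqrt(T) = 0.28764084
exp(-rT) = 0.93053090; exp(-qT) = 1.00000000
C = S_0 * exp(-qT) * N(d1) - K * exp(-rT) * N(d2)
N(d1) = 0.74378682; N(d2) = 0.61318916
C = 108.9000 * 1.00000000 * 0.74378682 - 98.4200 * 0.93053090 * 0.61318916 = 24.8408

Answer: Price = 24.8408


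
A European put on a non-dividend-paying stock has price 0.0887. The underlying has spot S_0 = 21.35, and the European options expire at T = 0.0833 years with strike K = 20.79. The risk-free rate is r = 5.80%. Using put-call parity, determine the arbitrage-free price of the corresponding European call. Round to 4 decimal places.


Answer: Call price = 0.7489

Derivation:
Put-call parity: C - P = S_0 * exp(-qT) - K * exp(-rT).
S_0 * exp(-qT) = 21.3500 * 1.00000000 = 21.35000000
K * exp(-rT) = 20.7900 * 0.99518025 = 20.68979745
C = P + S*exp(-qT) - K*exp(-rT)
C = 0.0887 + 21.35000000 - 20.68979745 = 0.7489


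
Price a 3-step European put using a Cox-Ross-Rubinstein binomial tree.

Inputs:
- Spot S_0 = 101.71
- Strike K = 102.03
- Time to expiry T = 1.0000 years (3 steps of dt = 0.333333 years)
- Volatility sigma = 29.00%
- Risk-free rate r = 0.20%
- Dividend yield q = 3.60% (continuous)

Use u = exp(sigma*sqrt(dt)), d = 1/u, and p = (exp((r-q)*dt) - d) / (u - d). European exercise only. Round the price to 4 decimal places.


dt = T/N = 0.333333
u = exp(sigma*sqrt(dt)) = 1.182264; d = 1/u = 0.845834
p = (exp((r-q)*dt) - d) / (u - d) = 0.424743
Discount per step: exp(-r*dt) = 0.999334
Stock lattice S(k, i) with i counting down-moves:
  k=0: S(0,0) = 101.7100
  k=1: S(1,0) = 120.2481; S(1,1) = 86.0298
  k=2: S(2,0) = 142.1651; S(2,1) = 101.7100; S(2,2) = 72.7670
  k=3: S(3,0) = 168.0767; S(3,1) = 120.2481; S(3,2) = 86.0298; S(3,3) = 61.5488
Terminal payoffs V(N, i) = max(K - S_T, 0):
  V(3,0) = 0.000000; V(3,1) = 0.000000; V(3,2) = 16.000174; V(3,3) = 40.481167
Backward induction: V(k, i) = exp(-r*dt) * [p * V(k+1, i) + (1-p) * V(k+1, i+1)].
  V(2,0) = exp(-r*dt) * [p*0.000000 + (1-p)*0.000000] = 0.000000
  V(2,1) = exp(-r*dt) * [p*0.000000 + (1-p)*16.000174] = 9.198082
  V(2,2) = exp(-r*dt) * [p*16.000174 + (1-p)*40.481167] = 30.062994
  V(1,0) = exp(-r*dt) * [p*0.000000 + (1-p)*9.198082] = 5.287737
  V(1,1) = exp(-r*dt) * [p*9.198082 + (1-p)*30.062994] = 21.186645
  V(0,0) = exp(-r*dt) * [p*5.287737 + (1-p)*21.186645] = 14.424081

Answer: Price = V(0,0) = 14.4241


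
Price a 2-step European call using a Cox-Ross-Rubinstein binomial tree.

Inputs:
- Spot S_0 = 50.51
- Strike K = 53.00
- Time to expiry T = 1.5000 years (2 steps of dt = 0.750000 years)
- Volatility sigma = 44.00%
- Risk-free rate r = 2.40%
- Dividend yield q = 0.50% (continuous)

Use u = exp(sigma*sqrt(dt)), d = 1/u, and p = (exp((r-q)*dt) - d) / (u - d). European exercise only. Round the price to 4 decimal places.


Answer: Price = V(0,0) = 9.5899

Derivation:
dt = T/N = 0.750000
u = exp(sigma*sqrt(dt)) = 1.463823; d = 1/u = 0.683143
p = (exp((r-q)*dt) - d) / (u - d) = 0.424257
Discount per step: exp(-r*dt) = 0.982161
Stock lattice S(k, i) with i counting down-moves:
  k=0: S(0,0) = 50.5100
  k=1: S(1,0) = 73.9377; S(1,1) = 34.5055
  k=2: S(2,0) = 108.2316; S(2,1) = 50.5100; S(2,2) = 23.5722
Terminal payoffs V(N, i) = max(S_T - K, 0):
  V(2,0) = 55.231634; V(2,1) = 0.000000; V(2,2) = 0.000000
Backward induction: V(k, i) = exp(-r*dt) * [p * V(k+1, i) + (1-p) * V(k+1, i+1)].
  V(1,0) = exp(-r*dt) * [p*55.231634 + (1-p)*0.000000] = 23.014419
  V(1,1) = exp(-r*dt) * [p*0.000000 + (1-p)*0.000000] = 0.000000
  V(0,0) = exp(-r*dt) * [p*23.014419 + (1-p)*0.000000] = 9.589857


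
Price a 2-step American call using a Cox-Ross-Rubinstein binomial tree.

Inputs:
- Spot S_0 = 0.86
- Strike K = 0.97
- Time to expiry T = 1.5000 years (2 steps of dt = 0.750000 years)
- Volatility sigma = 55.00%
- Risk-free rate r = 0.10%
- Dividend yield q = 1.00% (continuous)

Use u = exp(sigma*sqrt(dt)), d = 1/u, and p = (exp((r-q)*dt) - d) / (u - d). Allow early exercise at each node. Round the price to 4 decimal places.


Answer: Price = V(0,0) = 0.1781

Derivation:
dt = T/N = 0.750000
u = exp(sigma*sqrt(dt)) = 1.610128; d = 1/u = 0.621068
p = (exp((r-q)*dt) - d) / (u - d) = 0.376321
Discount per step: exp(-r*dt) = 0.999250
Stock lattice S(k, i) with i counting down-moves:
  k=0: S(0,0) = 0.8600
  k=1: S(1,0) = 1.3847; S(1,1) = 0.5341
  k=2: S(2,0) = 2.2296; S(2,1) = 0.8600; S(2,2) = 0.3317
Terminal payoffs V(N, i) = max(S_T - K, 0):
  V(2,0) = 1.259562; V(2,1) = 0.000000; V(2,2) = 0.000000
Backward induction: V(k, i) = exp(-r*dt) * [p * V(k+1, i) + (1-p) * V(k+1, i+1)]; then take max(V_cont, immediate exercise) for American.
  V(1,0) = exp(-r*dt) * [p*1.259562 + (1-p)*0.000000] = 0.473644; exercise = 0.414710; V(1,0) = max -> 0.473644
  V(1,1) = exp(-r*dt) * [p*0.000000 + (1-p)*0.000000] = 0.000000; exercise = 0.000000; V(1,1) = max -> 0.000000
  V(0,0) = exp(-r*dt) * [p*0.473644 + (1-p)*0.000000] = 0.178109; exercise = 0.000000; V(0,0) = max -> 0.178109


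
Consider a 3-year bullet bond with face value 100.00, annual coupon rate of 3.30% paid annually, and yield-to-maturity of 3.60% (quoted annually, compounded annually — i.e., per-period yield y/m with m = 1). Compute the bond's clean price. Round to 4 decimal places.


Answer: Price = 99.1611

Derivation:
Coupon per period c = face * coupon_rate / m = 3.300000
Periods per year m = 1; per-period yield y/m = 0.036000
Number of cashflows N = 3
Cashflows (t years, CF_t, discount factor 1/(1+y/m)^(m*t), PV):
  t = 1.0000: CF_t = 3.300000, DF = 0.965251, PV = 3.185328
  t = 2.0000: CF_t = 3.300000, DF = 0.931709, PV = 3.074641
  t = 3.0000: CF_t = 103.300000, DF = 0.899333, PV = 92.901143
Price P = sum_t PV_t = 99.161112


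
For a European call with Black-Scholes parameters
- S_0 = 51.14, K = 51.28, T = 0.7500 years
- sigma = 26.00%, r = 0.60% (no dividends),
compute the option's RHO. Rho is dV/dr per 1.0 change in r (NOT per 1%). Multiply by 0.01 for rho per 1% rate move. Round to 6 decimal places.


d1 = 0.1204270822; d2 = -0.1047395228
phi(d1) = 0.3960598771; exp(-qT) = 1.0000000000; exp(-rT) = 0.9955101098
N(d2) = 0.4582912499
Rho = K*T*exp(-rT)*N(d2) = 51.2800 * 0.7500 * 0.9955101098 * 0.4582912499 = 17.546743

Answer: Rho = 17.546743


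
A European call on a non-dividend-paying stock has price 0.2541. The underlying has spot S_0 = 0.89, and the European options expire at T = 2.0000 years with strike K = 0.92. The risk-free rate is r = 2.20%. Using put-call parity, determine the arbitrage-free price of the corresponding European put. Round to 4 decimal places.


Answer: Put price = 0.2445

Derivation:
Put-call parity: C - P = S_0 * exp(-qT) - K * exp(-rT).
S_0 * exp(-qT) = 0.8900 * 1.00000000 = 0.89000000
K * exp(-rT) = 0.9200 * 0.95695396 = 0.88039764
P = C - S*exp(-qT) + K*exp(-rT)
P = 0.2541 - 0.89000000 + 0.88039764 = 0.2445


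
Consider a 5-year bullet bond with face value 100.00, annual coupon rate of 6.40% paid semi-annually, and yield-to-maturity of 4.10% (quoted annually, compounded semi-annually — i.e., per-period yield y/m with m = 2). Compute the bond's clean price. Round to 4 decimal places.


Answer: Price = 110.3030

Derivation:
Coupon per period c = face * coupon_rate / m = 3.200000
Periods per year m = 2; per-period yield y/m = 0.020500
Number of cashflows N = 10
Cashflows (t years, CF_t, discount factor 1/(1+y/m)^(m*t), PV):
  t = 0.5000: CF_t = 3.200000, DF = 0.979912, PV = 3.135718
  t = 1.0000: CF_t = 3.200000, DF = 0.960227, PV = 3.072727
  t = 1.5000: CF_t = 3.200000, DF = 0.940938, PV = 3.011001
  t = 2.0000: CF_t = 3.200000, DF = 0.922036, PV = 2.950516
  t = 2.5000: CF_t = 3.200000, DF = 0.903514, PV = 2.891245
  t = 3.0000: CF_t = 3.200000, DF = 0.885364, PV = 2.833165
  t = 3.5000: CF_t = 3.200000, DF = 0.867579, PV = 2.776252
  t = 4.0000: CF_t = 3.200000, DF = 0.850151, PV = 2.720482
  t = 4.5000: CF_t = 3.200000, DF = 0.833073, PV = 2.665833
  t = 5.0000: CF_t = 103.200000, DF = 0.816338, PV = 84.246062
Price P = sum_t PV_t = 110.303001


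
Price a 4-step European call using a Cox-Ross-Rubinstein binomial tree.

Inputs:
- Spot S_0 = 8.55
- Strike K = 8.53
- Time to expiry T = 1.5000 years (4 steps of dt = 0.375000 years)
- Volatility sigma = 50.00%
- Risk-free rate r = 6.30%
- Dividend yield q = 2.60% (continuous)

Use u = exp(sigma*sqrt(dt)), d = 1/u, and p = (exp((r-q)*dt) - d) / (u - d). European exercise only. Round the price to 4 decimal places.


Answer: Price = V(0,0) = 2.0493

Derivation:
dt = T/N = 0.375000
u = exp(sigma*sqrt(dt)) = 1.358235; d = 1/u = 0.736250
p = (exp((r-q)*dt) - d) / (u - d) = 0.446509
Discount per step: exp(-r*dt) = 0.976652
Stock lattice S(k, i) with i counting down-moves:
  k=0: S(0,0) = 8.5500
  k=1: S(1,0) = 11.6129; S(1,1) = 6.2949
  k=2: S(2,0) = 15.7731; S(2,1) = 8.5500; S(2,2) = 4.6346
  k=3: S(3,0) = 21.4235; S(3,1) = 11.6129; S(3,2) = 6.2949; S(3,3) = 3.4123
  k=4: S(4,0) = 29.0982; S(4,1) = 15.7731; S(4,2) = 8.5500; S(4,3) = 4.6346; S(4,4) = 2.5123
Terminal payoffs V(N, i) = max(S_T - K, 0):
  V(4,0) = 20.568195; V(4,1) = 7.243065; V(4,2) = 0.020000; V(4,3) = 0.000000; V(4,4) = 0.000000
Backward induction: V(k, i) = exp(-r*dt) * [p * V(k+1, i) + (1-p) * V(k+1, i+1)].
  V(3,0) = exp(-r*dt) * [p*20.568195 + (1-p)*7.243065] = 12.884827
  V(3,1) = exp(-r*dt) * [p*7.243065 + (1-p)*0.020000] = 3.169395
  V(3,2) = exp(-r*dt) * [p*0.020000 + (1-p)*0.000000] = 0.008722
  V(3,3) = exp(-r*dt) * [p*0.000000 + (1-p)*0.000000] = 0.000000
  V(2,0) = exp(-r*dt) * [p*12.884827 + (1-p)*3.169395] = 7.332138
  V(2,1) = exp(-r*dt) * [p*3.169395 + (1-p)*0.008722] = 1.386836
  V(2,2) = exp(-r*dt) * [p*0.008722 + (1-p)*0.000000] = 0.003803
  V(1,0) = exp(-r*dt) * [p*7.332138 + (1-p)*1.386836] = 3.947106
  V(1,1) = exp(-r*dt) * [p*1.386836 + (1-p)*0.003803] = 0.606833
  V(0,0) = exp(-r*dt) * [p*3.947106 + (1-p)*0.606833] = 2.049304


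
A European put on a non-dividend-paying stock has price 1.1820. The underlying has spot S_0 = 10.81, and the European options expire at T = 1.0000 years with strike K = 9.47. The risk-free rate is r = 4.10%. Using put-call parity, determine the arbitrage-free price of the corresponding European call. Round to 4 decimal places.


Answer: Call price = 2.9024

Derivation:
Put-call parity: C - P = S_0 * exp(-qT) - K * exp(-rT).
S_0 * exp(-qT) = 10.8100 * 1.00000000 = 10.81000000
K * exp(-rT) = 9.4700 * 0.95982913 = 9.08958186
C = P + S*exp(-qT) - K*exp(-rT)
C = 1.1820 + 10.81000000 - 9.08958186 = 2.9024


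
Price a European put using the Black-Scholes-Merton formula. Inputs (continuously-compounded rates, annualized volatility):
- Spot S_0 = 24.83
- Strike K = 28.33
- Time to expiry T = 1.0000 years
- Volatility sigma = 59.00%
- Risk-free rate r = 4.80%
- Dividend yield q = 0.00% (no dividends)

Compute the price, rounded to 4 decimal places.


Answer: Price = 7.1577

Derivation:
d1 = (ln(S/K) + (r - q + 0.5*sigma^2) * T) / (sigma * sqrt(T)) = 0.15284964
d2 = d1 - sigma * sqrt(T) = -0.43715036
exp(-rT) = 0.95313379; exp(-qT) = 1.00000000
P = K * exp(-rT) * N(-d2) - S_0 * exp(-qT) * N(-d1)
N(-d1) = 0.43925843; N(-d2) = 0.66899885
P = 28.3300 * 0.95313379 * 0.66899885 - 24.8300 * 1.00000000 * 0.43925843 = 7.1577


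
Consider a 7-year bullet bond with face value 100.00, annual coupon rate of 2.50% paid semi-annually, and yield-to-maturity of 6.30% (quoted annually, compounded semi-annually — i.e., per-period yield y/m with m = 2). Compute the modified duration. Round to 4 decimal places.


Answer: Modified duration = 6.1838

Derivation:
Coupon per period c = face * coupon_rate / m = 1.250000
Periods per year m = 2; per-period yield y/m = 0.031500
Number of cashflows N = 14
Cashflows (t years, CF_t, discount factor 1/(1+y/m)^(m*t), PV):
  t = 0.5000: CF_t = 1.250000, DF = 0.969462, PV = 1.211827
  t = 1.0000: CF_t = 1.250000, DF = 0.939856, PV = 1.174821
  t = 1.5000: CF_t = 1.250000, DF = 0.911155, PV = 1.138944
  t = 2.0000: CF_t = 1.250000, DF = 0.883330, PV = 1.104163
  t = 2.5000: CF_t = 1.250000, DF = 0.856355, PV = 1.070444
  t = 3.0000: CF_t = 1.250000, DF = 0.830204, PV = 1.037754
  t = 3.5000: CF_t = 1.250000, DF = 0.804851, PV = 1.006063
  t = 4.0000: CF_t = 1.250000, DF = 0.780272, PV = 0.975340
  t = 4.5000: CF_t = 1.250000, DF = 0.756444, PV = 0.945555
  t = 5.0000: CF_t = 1.250000, DF = 0.733344, PV = 0.916680
  t = 5.5000: CF_t = 1.250000, DF = 0.710949, PV = 0.888686
  t = 6.0000: CF_t = 1.250000, DF = 0.689238, PV = 0.861547
  t = 6.5000: CF_t = 1.250000, DF = 0.668190, PV = 0.835238
  t = 7.0000: CF_t = 101.250000, DF = 0.647785, PV = 65.588210
Price P = sum_t PV_t = 78.755273
First compute Macaulay numerator sum_t t * PV_t:
  t * PV_t at t = 0.5000: 0.605914
  t * PV_t at t = 1.0000: 1.174821
  t * PV_t at t = 1.5000: 1.708416
  t * PV_t at t = 2.0000: 2.208325
  t * PV_t at t = 2.5000: 2.676109
  t * PV_t at t = 3.0000: 3.113263
  t * PV_t at t = 3.5000: 3.521222
  t * PV_t at t = 4.0000: 3.901361
  t * PV_t at t = 4.5000: 4.254999
  t * PV_t at t = 5.0000: 4.583399
  t * PV_t at t = 5.5000: 4.887774
  t * PV_t at t = 6.0000: 5.169285
  t * PV_t at t = 6.5000: 5.429044
  t * PV_t at t = 7.0000: 459.117471
Macaulay duration D = 502.351404 / 78.755273 = 6.378638
Modified duration = D / (1 + y/m) = 6.378638 / (1 + 0.031500) = 6.183847


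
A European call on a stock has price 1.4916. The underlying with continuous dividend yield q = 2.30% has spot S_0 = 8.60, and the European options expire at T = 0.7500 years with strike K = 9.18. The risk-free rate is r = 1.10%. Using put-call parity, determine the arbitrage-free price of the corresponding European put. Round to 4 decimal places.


Answer: Put price = 2.1433

Derivation:
Put-call parity: C - P = S_0 * exp(-qT) - K * exp(-rT).
S_0 * exp(-qT) = 8.6000 * 0.98289793 = 8.45292219
K * exp(-rT) = 9.1800 * 0.99178394 = 9.10457655
P = C - S*exp(-qT) + K*exp(-rT)
P = 1.4916 - 8.45292219 + 9.10457655 = 2.1433


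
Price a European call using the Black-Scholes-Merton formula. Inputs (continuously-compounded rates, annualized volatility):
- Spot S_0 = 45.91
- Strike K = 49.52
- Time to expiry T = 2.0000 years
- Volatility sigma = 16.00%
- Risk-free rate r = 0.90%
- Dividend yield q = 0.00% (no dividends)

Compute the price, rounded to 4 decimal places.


d1 = (ln(S/K) + (r - q + 0.5*sigma^2) * T) / (sigma * sqrt(T)) = -0.14183532
d2 = d1 - sigma * sqrt(T) = -0.36810949
exp(-rT) = 0.98216103; exp(-qT) = 1.00000000
C = S_0 * exp(-qT) * N(d1) - K * exp(-rT) * N(d2)
N(d1) = 0.44360504; N(d2) = 0.35639580
C = 45.9100 * 1.00000000 * 0.44360504 - 49.5200 * 0.98216103 * 0.35639580 = 3.0320

Answer: Price = 3.0320


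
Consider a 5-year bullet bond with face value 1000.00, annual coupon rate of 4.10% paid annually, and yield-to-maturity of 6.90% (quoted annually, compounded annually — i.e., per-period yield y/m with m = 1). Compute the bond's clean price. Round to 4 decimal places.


Answer: Price = 884.8864

Derivation:
Coupon per period c = face * coupon_rate / m = 41.000000
Periods per year m = 1; per-period yield y/m = 0.069000
Number of cashflows N = 5
Cashflows (t years, CF_t, discount factor 1/(1+y/m)^(m*t), PV):
  t = 1.0000: CF_t = 41.000000, DF = 0.935454, PV = 38.353601
  t = 2.0000: CF_t = 41.000000, DF = 0.875074, PV = 35.878018
  t = 3.0000: CF_t = 41.000000, DF = 0.818591, PV = 33.562225
  t = 4.0000: CF_t = 41.000000, DF = 0.765754, PV = 31.395907
  t = 5.0000: CF_t = 1041.000000, DF = 0.716327, PV = 745.696670
Price P = sum_t PV_t = 884.886421


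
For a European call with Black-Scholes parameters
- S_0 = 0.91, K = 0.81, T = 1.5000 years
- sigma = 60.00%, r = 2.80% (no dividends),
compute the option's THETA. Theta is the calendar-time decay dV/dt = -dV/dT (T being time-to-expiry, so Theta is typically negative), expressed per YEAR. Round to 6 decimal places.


d1 = 0.5829926459; d2 = -0.1518542770
phi(d1) = 0.3365936893; exp(-qT) = 1.0000000000; exp(-rT) = 0.9588697806
Theta = -S*exp(-qT)*phi(d1)*sigma/(2*sqrt(T)) - r*K*exp(-rT)*N(d2) + q*S*exp(-qT)*N(d1)
N(d1) = 0.7200508745; N(d2) = 0.4396509358; sqrt(T) = 1.2247448714
Term 1 = -0.9100 * 1.0000000000 * 0.3365936893 * 0.6000 / (2 * 1.2247448714) = -0.0750279338
Term 2 = -0.0280 * 0.8100 * 0.9588697806 * 0.4396509358 = -0.0095611622
Term 3 = 0 (no dividend yield, q = 0)
Theta = -0.0750279338 + (-0.0095611622) + (0.0000000000) = -0.084589

Answer: Theta = -0.084589


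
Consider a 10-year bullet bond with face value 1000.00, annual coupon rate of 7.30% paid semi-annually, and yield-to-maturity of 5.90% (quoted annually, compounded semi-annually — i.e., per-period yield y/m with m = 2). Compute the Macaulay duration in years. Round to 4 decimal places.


Answer: Macaulay duration = 7.4167 years

Derivation:
Coupon per period c = face * coupon_rate / m = 36.500000
Periods per year m = 2; per-period yield y/m = 0.029500
Number of cashflows N = 20
Cashflows (t years, CF_t, discount factor 1/(1+y/m)^(m*t), PV):
  t = 0.5000: CF_t = 36.500000, DF = 0.971345, PV = 35.454104
  t = 1.0000: CF_t = 36.500000, DF = 0.943512, PV = 34.438178
  t = 1.5000: CF_t = 36.500000, DF = 0.916476, PV = 33.451362
  t = 2.0000: CF_t = 36.500000, DF = 0.890214, PV = 32.492824
  t = 2.5000: CF_t = 36.500000, DF = 0.864706, PV = 31.561752
  t = 3.0000: CF_t = 36.500000, DF = 0.839928, PV = 30.657360
  t = 3.5000: CF_t = 36.500000, DF = 0.815860, PV = 29.778883
  t = 4.0000: CF_t = 36.500000, DF = 0.792482, PV = 28.925579
  t = 4.5000: CF_t = 36.500000, DF = 0.769773, PV = 28.096725
  t = 5.0000: CF_t = 36.500000, DF = 0.747716, PV = 27.291622
  t = 5.5000: CF_t = 36.500000, DF = 0.726290, PV = 26.509590
  t = 6.0000: CF_t = 36.500000, DF = 0.705479, PV = 25.749966
  t = 6.5000: CF_t = 36.500000, DF = 0.685263, PV = 25.012108
  t = 7.0000: CF_t = 36.500000, DF = 0.665627, PV = 24.295394
  t = 7.5000: CF_t = 36.500000, DF = 0.646554, PV = 23.599217
  t = 8.0000: CF_t = 36.500000, DF = 0.628027, PV = 22.922989
  t = 8.5000: CF_t = 36.500000, DF = 0.610031, PV = 22.266138
  t = 9.0000: CF_t = 36.500000, DF = 0.592551, PV = 21.628109
  t = 9.5000: CF_t = 36.500000, DF = 0.575572, PV = 21.008362
  t = 10.0000: CF_t = 1036.500000, DF = 0.559079, PV = 579.485118
Price P = sum_t PV_t = 1104.625383
Macaulay numerator sum_t t * PV_t:
  t * PV_t at t = 0.5000: 17.727052
  t * PV_t at t = 1.0000: 34.438178
  t * PV_t at t = 1.5000: 50.177044
  t * PV_t at t = 2.0000: 64.985648
  t * PV_t at t = 2.5000: 78.904381
  t * PV_t at t = 3.0000: 91.972081
  t * PV_t at t = 3.5000: 104.226092
  t * PV_t at t = 4.0000: 115.702315
  t * PV_t at t = 4.5000: 126.435264
  t * PV_t at t = 5.0000: 136.458112
  t * PV_t at t = 5.5000: 145.802743
  t * PV_t at t = 6.0000: 154.499794
  t * PV_t at t = 6.5000: 162.578705
  t * PV_t at t = 7.0000: 170.067760
  t * PV_t at t = 7.5000: 176.994130
  t * PV_t at t = 8.0000: 183.383913
  t * PV_t at t = 8.5000: 189.262174
  t * PV_t at t = 9.0000: 194.652980
  t * PV_t at t = 9.5000: 199.579441
  t * PV_t at t = 10.0000: 5794.851183
Macaulay duration D = (sum_t t * PV_t) / P = 8192.698988 / 1104.625383 = 7.416722


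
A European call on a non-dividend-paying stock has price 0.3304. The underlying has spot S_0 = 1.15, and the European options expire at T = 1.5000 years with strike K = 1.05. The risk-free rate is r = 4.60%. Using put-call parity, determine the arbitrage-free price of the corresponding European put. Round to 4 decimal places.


Put-call parity: C - P = S_0 * exp(-qT) - K * exp(-rT).
S_0 * exp(-qT) = 1.1500 * 1.00000000 = 1.15000000
K * exp(-rT) = 1.0500 * 0.93332668 = 0.97999301
P = C - S*exp(-qT) + K*exp(-rT)
P = 0.3304 - 1.15000000 + 0.97999301 = 0.1604

Answer: Put price = 0.1604


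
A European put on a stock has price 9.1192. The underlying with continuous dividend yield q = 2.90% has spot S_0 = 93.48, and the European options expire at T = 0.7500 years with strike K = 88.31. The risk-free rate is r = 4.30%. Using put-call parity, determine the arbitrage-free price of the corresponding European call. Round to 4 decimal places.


Put-call parity: C - P = S_0 * exp(-qT) - K * exp(-rT).
S_0 * exp(-qT) = 93.4800 * 0.97848483 = 91.46876150
K * exp(-rT) = 88.3100 * 0.96826449 = 85.50743673
C = P + S*exp(-qT) - K*exp(-rT)
C = 9.1192 + 91.46876150 - 85.50743673 = 15.0805

Answer: Call price = 15.0805


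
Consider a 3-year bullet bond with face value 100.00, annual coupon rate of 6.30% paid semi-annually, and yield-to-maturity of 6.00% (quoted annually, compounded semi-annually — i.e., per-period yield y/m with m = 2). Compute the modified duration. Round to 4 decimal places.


Coupon per period c = face * coupon_rate / m = 3.150000
Periods per year m = 2; per-period yield y/m = 0.030000
Number of cashflows N = 6
Cashflows (t years, CF_t, discount factor 1/(1+y/m)^(m*t), PV):
  t = 0.5000: CF_t = 3.150000, DF = 0.970874, PV = 3.058252
  t = 1.0000: CF_t = 3.150000, DF = 0.942596, PV = 2.969177
  t = 1.5000: CF_t = 3.150000, DF = 0.915142, PV = 2.882696
  t = 2.0000: CF_t = 3.150000, DF = 0.888487, PV = 2.798734
  t = 2.5000: CF_t = 3.150000, DF = 0.862609, PV = 2.717218
  t = 3.0000: CF_t = 103.150000, DF = 0.837484, PV = 86.386501
Price P = sum_t PV_t = 100.812579
First compute Macaulay numerator sum_t t * PV_t:
  t * PV_t at t = 0.5000: 1.529126
  t * PV_t at t = 1.0000: 2.969177
  t * PV_t at t = 1.5000: 4.324044
  t * PV_t at t = 2.0000: 5.597468
  t * PV_t at t = 2.5000: 6.793044
  t * PV_t at t = 3.0000: 259.159503
Macaulay duration D = 280.372363 / 100.812579 = 2.781125
Modified duration = D / (1 + y/m) = 2.781125 / (1 + 0.030000) = 2.700121

Answer: Modified duration = 2.7001


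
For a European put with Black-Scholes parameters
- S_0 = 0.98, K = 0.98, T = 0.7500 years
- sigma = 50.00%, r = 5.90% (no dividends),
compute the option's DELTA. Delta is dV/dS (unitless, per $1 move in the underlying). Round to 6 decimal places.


d1 = 0.3186973486; d2 = -0.1143153533
phi(d1) = 0.3791882357; exp(-qT) = 1.0000000000; exp(-rT) = 0.9567147489
N(-d1) = 0.3749780127
Delta = -exp(-qT) * N(-d1) = -1.0000000000 * 0.3749780127 = -0.374978

Answer: Delta = -0.374978


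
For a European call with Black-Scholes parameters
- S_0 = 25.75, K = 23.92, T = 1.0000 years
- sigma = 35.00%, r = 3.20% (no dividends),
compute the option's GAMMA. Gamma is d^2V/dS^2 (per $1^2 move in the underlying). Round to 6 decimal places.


Answer: Gamma = 0.039504

Derivation:
d1 = 0.4770562801; d2 = 0.1270562801
phi(d1) = 0.3560337033; exp(-qT) = 1.0000000000; exp(-rT) = 0.9685065821
Gamma = exp(-qT) * phi(d1) / (S * sigma * sqrt(T)) = 1.0000000000 * 0.3560337033 / (25.7500 * 0.3500 * 1.0000000000) = 0.039504


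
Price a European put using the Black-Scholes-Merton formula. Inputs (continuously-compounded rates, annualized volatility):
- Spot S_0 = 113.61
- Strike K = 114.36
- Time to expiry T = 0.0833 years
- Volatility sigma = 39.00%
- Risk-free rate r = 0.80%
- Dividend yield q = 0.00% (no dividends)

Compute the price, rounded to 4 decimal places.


Answer: Price = 5.4581

Derivation:
d1 = (ln(S/K) + (r - q + 0.5*sigma^2) * T) / (sigma * sqrt(T)) = 0.00374489
d2 = d1 - sigma * sqrt(T) = -0.10881589
exp(-rT) = 0.99933382; exp(-qT) = 1.00000000
P = K * exp(-rT) * N(-d2) - S_0 * exp(-qT) * N(-d1)
N(-d1) = 0.49850601; N(-d2) = 0.54332574
P = 114.3600 * 0.99933382 * 0.54332574 - 113.6100 * 1.00000000 * 0.49850601 = 5.4581


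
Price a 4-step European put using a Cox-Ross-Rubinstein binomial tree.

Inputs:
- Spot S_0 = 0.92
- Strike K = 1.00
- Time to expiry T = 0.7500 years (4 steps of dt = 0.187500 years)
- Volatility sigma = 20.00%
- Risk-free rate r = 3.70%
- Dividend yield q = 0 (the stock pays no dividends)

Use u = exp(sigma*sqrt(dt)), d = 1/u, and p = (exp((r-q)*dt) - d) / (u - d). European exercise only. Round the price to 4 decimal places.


Answer: Price = V(0,0) = 0.0983

Derivation:
dt = T/N = 0.187500
u = exp(sigma*sqrt(dt)) = 1.090463; d = 1/u = 0.917042
p = (exp((r-q)*dt) - d) / (u - d) = 0.518506
Discount per step: exp(-r*dt) = 0.993087
Stock lattice S(k, i) with i counting down-moves:
  k=0: S(0,0) = 0.9200
  k=1: S(1,0) = 1.0032; S(1,1) = 0.8437
  k=2: S(2,0) = 1.0940; S(2,1) = 0.9200; S(2,2) = 0.7737
  k=3: S(3,0) = 1.1929; S(3,1) = 1.0032; S(3,2) = 0.8437; S(3,3) = 0.7095
  k=4: S(4,0) = 1.3009; S(4,1) = 1.0940; S(4,2) = 0.9200; S(4,3) = 0.7737; S(4,4) = 0.6506
Terminal payoffs V(N, i) = max(K - S_T, 0):
  V(4,0) = 0.000000; V(4,1) = 0.000000; V(4,2) = 0.080000; V(4,3) = 0.226312; V(4,4) = 0.349355
Backward induction: V(k, i) = exp(-r*dt) * [p * V(k+1, i) + (1-p) * V(k+1, i+1)].
  V(3,0) = exp(-r*dt) * [p*0.000000 + (1-p)*0.000000] = 0.000000
  V(3,1) = exp(-r*dt) * [p*0.000000 + (1-p)*0.080000] = 0.038253
  V(3,2) = exp(-r*dt) * [p*0.080000 + (1-p)*0.226312] = 0.149408
  V(3,3) = exp(-r*dt) * [p*0.226312 + (1-p)*0.349355] = 0.283583
  V(2,0) = exp(-r*dt) * [p*0.000000 + (1-p)*0.038253] = 0.018291
  V(2,1) = exp(-r*dt) * [p*0.038253 + (1-p)*0.149408] = 0.091139
  V(2,2) = exp(-r*dt) * [p*0.149408 + (1-p)*0.283583] = 0.212533
  V(1,0) = exp(-r*dt) * [p*0.018291 + (1-p)*0.091139] = 0.052998
  V(1,1) = exp(-r*dt) * [p*0.091139 + (1-p)*0.212533] = 0.148555
  V(0,0) = exp(-r*dt) * [p*0.052998 + (1-p)*0.148555] = 0.098324


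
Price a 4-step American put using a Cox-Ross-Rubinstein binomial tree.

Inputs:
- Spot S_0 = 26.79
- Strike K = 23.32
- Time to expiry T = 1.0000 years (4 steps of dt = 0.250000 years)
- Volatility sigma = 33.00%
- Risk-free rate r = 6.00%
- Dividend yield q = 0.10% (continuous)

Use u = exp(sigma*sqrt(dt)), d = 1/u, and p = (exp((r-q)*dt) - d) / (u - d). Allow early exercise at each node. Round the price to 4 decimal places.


Answer: Price = V(0,0) = 1.5234

Derivation:
dt = T/N = 0.250000
u = exp(sigma*sqrt(dt)) = 1.179393; d = 1/u = 0.847894
p = (exp((r-q)*dt) - d) / (u - d) = 0.503668
Discount per step: exp(-r*dt) = 0.985112
Stock lattice S(k, i) with i counting down-moves:
  k=0: S(0,0) = 26.7900
  k=1: S(1,0) = 31.5959; S(1,1) = 22.7151
  k=2: S(2,0) = 37.2640; S(2,1) = 26.7900; S(2,2) = 19.2600
  k=3: S(3,0) = 43.9489; S(3,1) = 31.5959; S(3,2) = 22.7151; S(3,3) = 16.3304
  k=4: S(4,0) = 51.8331; S(4,1) = 37.2640; S(4,2) = 26.7900; S(4,3) = 19.2600; S(4,4) = 13.8464
Terminal payoffs V(N, i) = max(K - S_T, 0):
  V(4,0) = 0.000000; V(4,1) = 0.000000; V(4,2) = 0.000000; V(4,3) = 4.060033; V(4,4) = 9.473553
Backward induction: V(k, i) = exp(-r*dt) * [p * V(k+1, i) + (1-p) * V(k+1, i+1)]; then take max(V_cont, immediate exercise) for American.
  V(3,0) = exp(-r*dt) * [p*0.000000 + (1-p)*0.000000] = 0.000000; exercise = 0.000000; V(3,0) = max -> 0.000000
  V(3,1) = exp(-r*dt) * [p*0.000000 + (1-p)*0.000000] = 0.000000; exercise = 0.000000; V(3,1) = max -> 0.000000
  V(3,2) = exp(-r*dt) * [p*0.000000 + (1-p)*4.060033] = 1.985123; exercise = 0.604928; V(3,2) = max -> 1.985123
  V(3,3) = exp(-r*dt) * [p*4.060033 + (1-p)*9.473553] = 6.646488; exercise = 6.989595; V(3,3) = max -> 6.989595
  V(2,0) = exp(-r*dt) * [p*0.000000 + (1-p)*0.000000] = 0.000000; exercise = 0.000000; V(2,0) = max -> 0.000000
  V(2,1) = exp(-r*dt) * [p*0.000000 + (1-p)*1.985123] = 0.970612; exercise = 0.000000; V(2,1) = max -> 0.970612
  V(2,2) = exp(-r*dt) * [p*1.985123 + (1-p)*6.989595] = 4.402469; exercise = 4.060033; V(2,2) = max -> 4.402469
  V(1,0) = exp(-r*dt) * [p*0.000000 + (1-p)*0.970612] = 0.474573; exercise = 0.000000; V(1,0) = max -> 0.474573
  V(1,1) = exp(-r*dt) * [p*0.970612 + (1-p)*4.402469] = 2.634142; exercise = 0.604928; V(1,1) = max -> 2.634142
  V(0,0) = exp(-r*dt) * [p*0.474573 + (1-p)*2.634142] = 1.523413; exercise = 0.000000; V(0,0) = max -> 1.523413


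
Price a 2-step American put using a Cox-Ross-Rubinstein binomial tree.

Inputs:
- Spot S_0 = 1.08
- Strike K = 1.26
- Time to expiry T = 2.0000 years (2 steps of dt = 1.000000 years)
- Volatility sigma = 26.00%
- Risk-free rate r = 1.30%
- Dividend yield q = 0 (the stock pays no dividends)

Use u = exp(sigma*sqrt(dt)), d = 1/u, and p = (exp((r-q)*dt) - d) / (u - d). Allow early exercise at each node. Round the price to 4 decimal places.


Answer: Price = V(0,0) = 0.2712

Derivation:
dt = T/N = 1.000000
u = exp(sigma*sqrt(dt)) = 1.296930; d = 1/u = 0.771052
p = (exp((r-q)*dt) - d) / (u - d) = 0.460246
Discount per step: exp(-r*dt) = 0.987084
Stock lattice S(k, i) with i counting down-moves:
  k=0: S(0,0) = 1.0800
  k=1: S(1,0) = 1.4007; S(1,1) = 0.8327
  k=2: S(2,0) = 1.8166; S(2,1) = 1.0800; S(2,2) = 0.6421
Terminal payoffs V(N, i) = max(K - S_T, 0):
  V(2,0) = 0.000000; V(2,1) = 0.180000; V(2,2) = 0.617918
Backward induction: V(k, i) = exp(-r*dt) * [p * V(k+1, i) + (1-p) * V(k+1, i+1)]; then take max(V_cont, immediate exercise) for American.
  V(1,0) = exp(-r*dt) * [p*0.000000 + (1-p)*0.180000] = 0.095901; exercise = 0.000000; V(1,0) = max -> 0.095901
  V(1,1) = exp(-r*dt) * [p*0.180000 + (1-p)*0.617918] = 0.410990; exercise = 0.427264; V(1,1) = max -> 0.427264
  V(0,0) = exp(-r*dt) * [p*0.095901 + (1-p)*0.427264] = 0.271207; exercise = 0.180000; V(0,0) = max -> 0.271207


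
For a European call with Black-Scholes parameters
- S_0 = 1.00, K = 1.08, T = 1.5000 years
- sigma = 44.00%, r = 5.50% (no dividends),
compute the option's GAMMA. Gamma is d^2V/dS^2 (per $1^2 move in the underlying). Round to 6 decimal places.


d1 = 0.2797223739; d2 = -0.2591653695
phi(d1) = 0.3836360983; exp(-qT) = 1.0000000000; exp(-rT) = 0.9208114379
Gamma = exp(-qT) * phi(d1) / (S * sigma * sqrt(T)) = 1.0000000000 * 0.3836360983 / (1.0000 * 0.4400 * 1.2247448714) = 0.711904

Answer: Gamma = 0.711904
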